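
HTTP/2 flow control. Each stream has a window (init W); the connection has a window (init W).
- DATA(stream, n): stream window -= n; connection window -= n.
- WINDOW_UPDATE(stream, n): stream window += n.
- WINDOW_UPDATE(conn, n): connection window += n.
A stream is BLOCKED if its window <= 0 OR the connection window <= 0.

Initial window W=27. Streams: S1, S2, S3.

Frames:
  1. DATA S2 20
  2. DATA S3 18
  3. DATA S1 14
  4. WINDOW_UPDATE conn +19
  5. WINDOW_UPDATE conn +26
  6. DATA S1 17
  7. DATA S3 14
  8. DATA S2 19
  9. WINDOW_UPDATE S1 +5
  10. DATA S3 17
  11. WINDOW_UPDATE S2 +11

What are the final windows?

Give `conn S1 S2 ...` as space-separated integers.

Op 1: conn=7 S1=27 S2=7 S3=27 blocked=[]
Op 2: conn=-11 S1=27 S2=7 S3=9 blocked=[1, 2, 3]
Op 3: conn=-25 S1=13 S2=7 S3=9 blocked=[1, 2, 3]
Op 4: conn=-6 S1=13 S2=7 S3=9 blocked=[1, 2, 3]
Op 5: conn=20 S1=13 S2=7 S3=9 blocked=[]
Op 6: conn=3 S1=-4 S2=7 S3=9 blocked=[1]
Op 7: conn=-11 S1=-4 S2=7 S3=-5 blocked=[1, 2, 3]
Op 8: conn=-30 S1=-4 S2=-12 S3=-5 blocked=[1, 2, 3]
Op 9: conn=-30 S1=1 S2=-12 S3=-5 blocked=[1, 2, 3]
Op 10: conn=-47 S1=1 S2=-12 S3=-22 blocked=[1, 2, 3]
Op 11: conn=-47 S1=1 S2=-1 S3=-22 blocked=[1, 2, 3]

Answer: -47 1 -1 -22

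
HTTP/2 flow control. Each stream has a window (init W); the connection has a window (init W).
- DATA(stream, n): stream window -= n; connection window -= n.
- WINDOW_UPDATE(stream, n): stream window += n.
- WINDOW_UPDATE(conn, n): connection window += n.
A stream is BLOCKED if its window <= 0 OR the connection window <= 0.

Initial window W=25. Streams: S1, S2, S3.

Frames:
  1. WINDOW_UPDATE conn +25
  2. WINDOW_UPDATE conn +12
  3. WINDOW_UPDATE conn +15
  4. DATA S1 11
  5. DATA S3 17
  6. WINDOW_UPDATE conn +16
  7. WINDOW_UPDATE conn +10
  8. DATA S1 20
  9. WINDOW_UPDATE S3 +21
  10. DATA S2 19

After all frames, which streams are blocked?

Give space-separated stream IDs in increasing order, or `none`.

Op 1: conn=50 S1=25 S2=25 S3=25 blocked=[]
Op 2: conn=62 S1=25 S2=25 S3=25 blocked=[]
Op 3: conn=77 S1=25 S2=25 S3=25 blocked=[]
Op 4: conn=66 S1=14 S2=25 S3=25 blocked=[]
Op 5: conn=49 S1=14 S2=25 S3=8 blocked=[]
Op 6: conn=65 S1=14 S2=25 S3=8 blocked=[]
Op 7: conn=75 S1=14 S2=25 S3=8 blocked=[]
Op 8: conn=55 S1=-6 S2=25 S3=8 blocked=[1]
Op 9: conn=55 S1=-6 S2=25 S3=29 blocked=[1]
Op 10: conn=36 S1=-6 S2=6 S3=29 blocked=[1]

Answer: S1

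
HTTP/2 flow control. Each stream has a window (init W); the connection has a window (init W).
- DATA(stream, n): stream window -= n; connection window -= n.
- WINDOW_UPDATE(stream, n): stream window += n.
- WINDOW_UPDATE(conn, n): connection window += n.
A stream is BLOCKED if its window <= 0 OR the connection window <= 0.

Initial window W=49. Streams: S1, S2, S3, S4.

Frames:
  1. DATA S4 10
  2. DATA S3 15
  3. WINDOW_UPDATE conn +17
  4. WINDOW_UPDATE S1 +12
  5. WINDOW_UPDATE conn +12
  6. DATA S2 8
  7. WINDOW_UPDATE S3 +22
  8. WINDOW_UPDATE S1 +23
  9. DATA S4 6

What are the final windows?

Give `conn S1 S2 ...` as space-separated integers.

Answer: 39 84 41 56 33

Derivation:
Op 1: conn=39 S1=49 S2=49 S3=49 S4=39 blocked=[]
Op 2: conn=24 S1=49 S2=49 S3=34 S4=39 blocked=[]
Op 3: conn=41 S1=49 S2=49 S3=34 S4=39 blocked=[]
Op 4: conn=41 S1=61 S2=49 S3=34 S4=39 blocked=[]
Op 5: conn=53 S1=61 S2=49 S3=34 S4=39 blocked=[]
Op 6: conn=45 S1=61 S2=41 S3=34 S4=39 blocked=[]
Op 7: conn=45 S1=61 S2=41 S3=56 S4=39 blocked=[]
Op 8: conn=45 S1=84 S2=41 S3=56 S4=39 blocked=[]
Op 9: conn=39 S1=84 S2=41 S3=56 S4=33 blocked=[]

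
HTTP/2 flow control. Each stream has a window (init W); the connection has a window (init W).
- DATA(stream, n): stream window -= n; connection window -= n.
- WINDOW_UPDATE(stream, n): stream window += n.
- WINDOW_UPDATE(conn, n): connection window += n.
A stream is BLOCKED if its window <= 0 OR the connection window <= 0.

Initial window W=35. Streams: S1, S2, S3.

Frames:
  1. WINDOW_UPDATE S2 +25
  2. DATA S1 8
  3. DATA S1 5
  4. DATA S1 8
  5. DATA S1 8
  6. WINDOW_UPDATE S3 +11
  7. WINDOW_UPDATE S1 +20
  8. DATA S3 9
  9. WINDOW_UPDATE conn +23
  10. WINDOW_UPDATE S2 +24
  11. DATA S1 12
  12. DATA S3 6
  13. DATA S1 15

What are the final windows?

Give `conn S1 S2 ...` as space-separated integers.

Answer: -13 -1 84 31

Derivation:
Op 1: conn=35 S1=35 S2=60 S3=35 blocked=[]
Op 2: conn=27 S1=27 S2=60 S3=35 blocked=[]
Op 3: conn=22 S1=22 S2=60 S3=35 blocked=[]
Op 4: conn=14 S1=14 S2=60 S3=35 blocked=[]
Op 5: conn=6 S1=6 S2=60 S3=35 blocked=[]
Op 6: conn=6 S1=6 S2=60 S3=46 blocked=[]
Op 7: conn=6 S1=26 S2=60 S3=46 blocked=[]
Op 8: conn=-3 S1=26 S2=60 S3=37 blocked=[1, 2, 3]
Op 9: conn=20 S1=26 S2=60 S3=37 blocked=[]
Op 10: conn=20 S1=26 S2=84 S3=37 blocked=[]
Op 11: conn=8 S1=14 S2=84 S3=37 blocked=[]
Op 12: conn=2 S1=14 S2=84 S3=31 blocked=[]
Op 13: conn=-13 S1=-1 S2=84 S3=31 blocked=[1, 2, 3]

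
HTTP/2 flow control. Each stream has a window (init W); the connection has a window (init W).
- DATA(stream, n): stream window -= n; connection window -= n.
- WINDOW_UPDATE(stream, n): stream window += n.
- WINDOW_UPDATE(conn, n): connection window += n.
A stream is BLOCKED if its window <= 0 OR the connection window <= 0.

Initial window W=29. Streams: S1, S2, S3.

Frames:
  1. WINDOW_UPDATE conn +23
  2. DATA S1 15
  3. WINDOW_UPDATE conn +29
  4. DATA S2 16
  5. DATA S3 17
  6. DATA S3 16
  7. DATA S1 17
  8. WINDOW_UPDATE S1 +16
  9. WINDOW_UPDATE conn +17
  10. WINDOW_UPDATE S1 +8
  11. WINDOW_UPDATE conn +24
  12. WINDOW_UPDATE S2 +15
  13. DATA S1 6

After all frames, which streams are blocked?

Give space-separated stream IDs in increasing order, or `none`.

Answer: S3

Derivation:
Op 1: conn=52 S1=29 S2=29 S3=29 blocked=[]
Op 2: conn=37 S1=14 S2=29 S3=29 blocked=[]
Op 3: conn=66 S1=14 S2=29 S3=29 blocked=[]
Op 4: conn=50 S1=14 S2=13 S3=29 blocked=[]
Op 5: conn=33 S1=14 S2=13 S3=12 blocked=[]
Op 6: conn=17 S1=14 S2=13 S3=-4 blocked=[3]
Op 7: conn=0 S1=-3 S2=13 S3=-4 blocked=[1, 2, 3]
Op 8: conn=0 S1=13 S2=13 S3=-4 blocked=[1, 2, 3]
Op 9: conn=17 S1=13 S2=13 S3=-4 blocked=[3]
Op 10: conn=17 S1=21 S2=13 S3=-4 blocked=[3]
Op 11: conn=41 S1=21 S2=13 S3=-4 blocked=[3]
Op 12: conn=41 S1=21 S2=28 S3=-4 blocked=[3]
Op 13: conn=35 S1=15 S2=28 S3=-4 blocked=[3]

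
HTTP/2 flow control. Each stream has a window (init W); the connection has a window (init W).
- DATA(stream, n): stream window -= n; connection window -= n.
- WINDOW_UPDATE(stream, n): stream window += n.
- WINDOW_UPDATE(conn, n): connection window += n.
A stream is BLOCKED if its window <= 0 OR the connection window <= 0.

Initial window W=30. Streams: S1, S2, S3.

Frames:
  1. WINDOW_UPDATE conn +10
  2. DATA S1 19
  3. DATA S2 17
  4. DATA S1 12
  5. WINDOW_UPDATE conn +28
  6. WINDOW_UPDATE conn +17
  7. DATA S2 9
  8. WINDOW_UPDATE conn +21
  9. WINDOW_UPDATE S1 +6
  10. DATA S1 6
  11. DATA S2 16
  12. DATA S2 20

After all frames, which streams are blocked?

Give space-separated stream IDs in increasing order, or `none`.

Op 1: conn=40 S1=30 S2=30 S3=30 blocked=[]
Op 2: conn=21 S1=11 S2=30 S3=30 blocked=[]
Op 3: conn=4 S1=11 S2=13 S3=30 blocked=[]
Op 4: conn=-8 S1=-1 S2=13 S3=30 blocked=[1, 2, 3]
Op 5: conn=20 S1=-1 S2=13 S3=30 blocked=[1]
Op 6: conn=37 S1=-1 S2=13 S3=30 blocked=[1]
Op 7: conn=28 S1=-1 S2=4 S3=30 blocked=[1]
Op 8: conn=49 S1=-1 S2=4 S3=30 blocked=[1]
Op 9: conn=49 S1=5 S2=4 S3=30 blocked=[]
Op 10: conn=43 S1=-1 S2=4 S3=30 blocked=[1]
Op 11: conn=27 S1=-1 S2=-12 S3=30 blocked=[1, 2]
Op 12: conn=7 S1=-1 S2=-32 S3=30 blocked=[1, 2]

Answer: S1 S2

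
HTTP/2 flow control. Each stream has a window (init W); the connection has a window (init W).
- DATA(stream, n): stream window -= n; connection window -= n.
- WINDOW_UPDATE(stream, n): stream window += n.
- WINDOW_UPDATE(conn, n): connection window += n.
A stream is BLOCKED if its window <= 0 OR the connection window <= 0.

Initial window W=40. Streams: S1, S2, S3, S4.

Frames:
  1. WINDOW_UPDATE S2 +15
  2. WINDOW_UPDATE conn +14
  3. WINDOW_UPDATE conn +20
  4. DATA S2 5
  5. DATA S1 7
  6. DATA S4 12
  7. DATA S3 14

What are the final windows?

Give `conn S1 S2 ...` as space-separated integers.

Op 1: conn=40 S1=40 S2=55 S3=40 S4=40 blocked=[]
Op 2: conn=54 S1=40 S2=55 S3=40 S4=40 blocked=[]
Op 3: conn=74 S1=40 S2=55 S3=40 S4=40 blocked=[]
Op 4: conn=69 S1=40 S2=50 S3=40 S4=40 blocked=[]
Op 5: conn=62 S1=33 S2=50 S3=40 S4=40 blocked=[]
Op 6: conn=50 S1=33 S2=50 S3=40 S4=28 blocked=[]
Op 7: conn=36 S1=33 S2=50 S3=26 S4=28 blocked=[]

Answer: 36 33 50 26 28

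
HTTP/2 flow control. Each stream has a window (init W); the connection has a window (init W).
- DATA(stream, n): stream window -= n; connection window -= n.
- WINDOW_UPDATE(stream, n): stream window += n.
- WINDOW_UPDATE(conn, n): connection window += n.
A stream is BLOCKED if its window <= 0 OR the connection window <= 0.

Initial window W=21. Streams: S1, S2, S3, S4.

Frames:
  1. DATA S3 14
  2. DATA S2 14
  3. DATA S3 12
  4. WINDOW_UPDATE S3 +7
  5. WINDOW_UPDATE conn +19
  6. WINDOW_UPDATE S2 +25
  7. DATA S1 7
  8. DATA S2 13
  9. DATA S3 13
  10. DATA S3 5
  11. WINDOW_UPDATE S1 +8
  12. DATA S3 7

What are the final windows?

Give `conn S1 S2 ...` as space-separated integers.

Answer: -45 22 19 -23 21

Derivation:
Op 1: conn=7 S1=21 S2=21 S3=7 S4=21 blocked=[]
Op 2: conn=-7 S1=21 S2=7 S3=7 S4=21 blocked=[1, 2, 3, 4]
Op 3: conn=-19 S1=21 S2=7 S3=-5 S4=21 blocked=[1, 2, 3, 4]
Op 4: conn=-19 S1=21 S2=7 S3=2 S4=21 blocked=[1, 2, 3, 4]
Op 5: conn=0 S1=21 S2=7 S3=2 S4=21 blocked=[1, 2, 3, 4]
Op 6: conn=0 S1=21 S2=32 S3=2 S4=21 blocked=[1, 2, 3, 4]
Op 7: conn=-7 S1=14 S2=32 S3=2 S4=21 blocked=[1, 2, 3, 4]
Op 8: conn=-20 S1=14 S2=19 S3=2 S4=21 blocked=[1, 2, 3, 4]
Op 9: conn=-33 S1=14 S2=19 S3=-11 S4=21 blocked=[1, 2, 3, 4]
Op 10: conn=-38 S1=14 S2=19 S3=-16 S4=21 blocked=[1, 2, 3, 4]
Op 11: conn=-38 S1=22 S2=19 S3=-16 S4=21 blocked=[1, 2, 3, 4]
Op 12: conn=-45 S1=22 S2=19 S3=-23 S4=21 blocked=[1, 2, 3, 4]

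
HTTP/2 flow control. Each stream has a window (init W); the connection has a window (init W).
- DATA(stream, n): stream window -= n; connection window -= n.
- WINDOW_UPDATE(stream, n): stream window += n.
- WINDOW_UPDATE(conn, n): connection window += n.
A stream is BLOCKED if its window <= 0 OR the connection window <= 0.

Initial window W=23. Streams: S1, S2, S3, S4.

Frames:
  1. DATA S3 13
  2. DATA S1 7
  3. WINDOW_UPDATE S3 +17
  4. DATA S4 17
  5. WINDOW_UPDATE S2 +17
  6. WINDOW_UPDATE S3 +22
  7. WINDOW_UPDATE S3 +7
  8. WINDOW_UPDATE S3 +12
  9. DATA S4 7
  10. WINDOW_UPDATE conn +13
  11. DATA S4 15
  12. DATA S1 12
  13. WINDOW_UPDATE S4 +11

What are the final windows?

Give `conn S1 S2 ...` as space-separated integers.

Answer: -35 4 40 68 -5

Derivation:
Op 1: conn=10 S1=23 S2=23 S3=10 S4=23 blocked=[]
Op 2: conn=3 S1=16 S2=23 S3=10 S4=23 blocked=[]
Op 3: conn=3 S1=16 S2=23 S3=27 S4=23 blocked=[]
Op 4: conn=-14 S1=16 S2=23 S3=27 S4=6 blocked=[1, 2, 3, 4]
Op 5: conn=-14 S1=16 S2=40 S3=27 S4=6 blocked=[1, 2, 3, 4]
Op 6: conn=-14 S1=16 S2=40 S3=49 S4=6 blocked=[1, 2, 3, 4]
Op 7: conn=-14 S1=16 S2=40 S3=56 S4=6 blocked=[1, 2, 3, 4]
Op 8: conn=-14 S1=16 S2=40 S3=68 S4=6 blocked=[1, 2, 3, 4]
Op 9: conn=-21 S1=16 S2=40 S3=68 S4=-1 blocked=[1, 2, 3, 4]
Op 10: conn=-8 S1=16 S2=40 S3=68 S4=-1 blocked=[1, 2, 3, 4]
Op 11: conn=-23 S1=16 S2=40 S3=68 S4=-16 blocked=[1, 2, 3, 4]
Op 12: conn=-35 S1=4 S2=40 S3=68 S4=-16 blocked=[1, 2, 3, 4]
Op 13: conn=-35 S1=4 S2=40 S3=68 S4=-5 blocked=[1, 2, 3, 4]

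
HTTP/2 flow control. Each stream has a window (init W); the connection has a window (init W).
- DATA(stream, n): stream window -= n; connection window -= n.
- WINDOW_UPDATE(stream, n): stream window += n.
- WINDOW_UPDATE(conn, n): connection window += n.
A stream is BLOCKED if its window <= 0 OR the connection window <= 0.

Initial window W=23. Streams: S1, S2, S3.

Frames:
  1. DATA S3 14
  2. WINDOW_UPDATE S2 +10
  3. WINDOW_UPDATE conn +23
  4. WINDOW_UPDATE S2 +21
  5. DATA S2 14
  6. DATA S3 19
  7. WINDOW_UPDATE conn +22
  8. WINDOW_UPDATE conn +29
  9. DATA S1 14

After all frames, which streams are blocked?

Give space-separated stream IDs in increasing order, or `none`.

Op 1: conn=9 S1=23 S2=23 S3=9 blocked=[]
Op 2: conn=9 S1=23 S2=33 S3=9 blocked=[]
Op 3: conn=32 S1=23 S2=33 S3=9 blocked=[]
Op 4: conn=32 S1=23 S2=54 S3=9 blocked=[]
Op 5: conn=18 S1=23 S2=40 S3=9 blocked=[]
Op 6: conn=-1 S1=23 S2=40 S3=-10 blocked=[1, 2, 3]
Op 7: conn=21 S1=23 S2=40 S3=-10 blocked=[3]
Op 8: conn=50 S1=23 S2=40 S3=-10 blocked=[3]
Op 9: conn=36 S1=9 S2=40 S3=-10 blocked=[3]

Answer: S3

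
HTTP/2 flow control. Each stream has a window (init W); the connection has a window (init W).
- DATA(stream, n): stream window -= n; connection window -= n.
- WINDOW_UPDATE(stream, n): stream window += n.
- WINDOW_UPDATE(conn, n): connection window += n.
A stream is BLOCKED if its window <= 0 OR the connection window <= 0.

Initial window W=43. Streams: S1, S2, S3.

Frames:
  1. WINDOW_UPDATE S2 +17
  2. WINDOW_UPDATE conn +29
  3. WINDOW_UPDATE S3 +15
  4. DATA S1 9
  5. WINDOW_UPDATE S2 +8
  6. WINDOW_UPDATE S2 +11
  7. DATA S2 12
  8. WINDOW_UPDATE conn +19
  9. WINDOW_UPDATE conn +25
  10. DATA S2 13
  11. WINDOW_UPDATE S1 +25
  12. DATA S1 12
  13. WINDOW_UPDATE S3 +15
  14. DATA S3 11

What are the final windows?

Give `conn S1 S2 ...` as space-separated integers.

Op 1: conn=43 S1=43 S2=60 S3=43 blocked=[]
Op 2: conn=72 S1=43 S2=60 S3=43 blocked=[]
Op 3: conn=72 S1=43 S2=60 S3=58 blocked=[]
Op 4: conn=63 S1=34 S2=60 S3=58 blocked=[]
Op 5: conn=63 S1=34 S2=68 S3=58 blocked=[]
Op 6: conn=63 S1=34 S2=79 S3=58 blocked=[]
Op 7: conn=51 S1=34 S2=67 S3=58 blocked=[]
Op 8: conn=70 S1=34 S2=67 S3=58 blocked=[]
Op 9: conn=95 S1=34 S2=67 S3=58 blocked=[]
Op 10: conn=82 S1=34 S2=54 S3=58 blocked=[]
Op 11: conn=82 S1=59 S2=54 S3=58 blocked=[]
Op 12: conn=70 S1=47 S2=54 S3=58 blocked=[]
Op 13: conn=70 S1=47 S2=54 S3=73 blocked=[]
Op 14: conn=59 S1=47 S2=54 S3=62 blocked=[]

Answer: 59 47 54 62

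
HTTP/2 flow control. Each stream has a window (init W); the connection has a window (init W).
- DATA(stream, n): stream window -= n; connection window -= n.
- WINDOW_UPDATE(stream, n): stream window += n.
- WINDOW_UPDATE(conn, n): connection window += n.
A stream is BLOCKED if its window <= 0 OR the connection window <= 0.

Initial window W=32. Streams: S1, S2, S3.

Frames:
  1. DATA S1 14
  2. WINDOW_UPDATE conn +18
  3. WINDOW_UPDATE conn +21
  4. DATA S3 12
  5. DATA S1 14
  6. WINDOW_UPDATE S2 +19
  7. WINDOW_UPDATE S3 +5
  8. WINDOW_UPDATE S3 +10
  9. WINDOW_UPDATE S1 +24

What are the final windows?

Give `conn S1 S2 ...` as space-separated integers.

Answer: 31 28 51 35

Derivation:
Op 1: conn=18 S1=18 S2=32 S3=32 blocked=[]
Op 2: conn=36 S1=18 S2=32 S3=32 blocked=[]
Op 3: conn=57 S1=18 S2=32 S3=32 blocked=[]
Op 4: conn=45 S1=18 S2=32 S3=20 blocked=[]
Op 5: conn=31 S1=4 S2=32 S3=20 blocked=[]
Op 6: conn=31 S1=4 S2=51 S3=20 blocked=[]
Op 7: conn=31 S1=4 S2=51 S3=25 blocked=[]
Op 8: conn=31 S1=4 S2=51 S3=35 blocked=[]
Op 9: conn=31 S1=28 S2=51 S3=35 blocked=[]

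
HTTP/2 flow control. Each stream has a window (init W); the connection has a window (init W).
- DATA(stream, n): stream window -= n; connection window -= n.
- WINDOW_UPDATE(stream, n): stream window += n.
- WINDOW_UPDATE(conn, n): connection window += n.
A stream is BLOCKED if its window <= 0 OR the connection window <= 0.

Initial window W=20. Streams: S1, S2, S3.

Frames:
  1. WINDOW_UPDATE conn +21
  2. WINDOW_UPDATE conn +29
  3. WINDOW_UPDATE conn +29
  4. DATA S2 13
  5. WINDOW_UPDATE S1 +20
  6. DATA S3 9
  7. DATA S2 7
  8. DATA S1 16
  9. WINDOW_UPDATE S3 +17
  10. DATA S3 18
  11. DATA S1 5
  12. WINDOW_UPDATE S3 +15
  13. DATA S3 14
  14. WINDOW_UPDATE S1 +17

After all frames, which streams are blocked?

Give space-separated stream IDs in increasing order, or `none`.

Op 1: conn=41 S1=20 S2=20 S3=20 blocked=[]
Op 2: conn=70 S1=20 S2=20 S3=20 blocked=[]
Op 3: conn=99 S1=20 S2=20 S3=20 blocked=[]
Op 4: conn=86 S1=20 S2=7 S3=20 blocked=[]
Op 5: conn=86 S1=40 S2=7 S3=20 blocked=[]
Op 6: conn=77 S1=40 S2=7 S3=11 blocked=[]
Op 7: conn=70 S1=40 S2=0 S3=11 blocked=[2]
Op 8: conn=54 S1=24 S2=0 S3=11 blocked=[2]
Op 9: conn=54 S1=24 S2=0 S3=28 blocked=[2]
Op 10: conn=36 S1=24 S2=0 S3=10 blocked=[2]
Op 11: conn=31 S1=19 S2=0 S3=10 blocked=[2]
Op 12: conn=31 S1=19 S2=0 S3=25 blocked=[2]
Op 13: conn=17 S1=19 S2=0 S3=11 blocked=[2]
Op 14: conn=17 S1=36 S2=0 S3=11 blocked=[2]

Answer: S2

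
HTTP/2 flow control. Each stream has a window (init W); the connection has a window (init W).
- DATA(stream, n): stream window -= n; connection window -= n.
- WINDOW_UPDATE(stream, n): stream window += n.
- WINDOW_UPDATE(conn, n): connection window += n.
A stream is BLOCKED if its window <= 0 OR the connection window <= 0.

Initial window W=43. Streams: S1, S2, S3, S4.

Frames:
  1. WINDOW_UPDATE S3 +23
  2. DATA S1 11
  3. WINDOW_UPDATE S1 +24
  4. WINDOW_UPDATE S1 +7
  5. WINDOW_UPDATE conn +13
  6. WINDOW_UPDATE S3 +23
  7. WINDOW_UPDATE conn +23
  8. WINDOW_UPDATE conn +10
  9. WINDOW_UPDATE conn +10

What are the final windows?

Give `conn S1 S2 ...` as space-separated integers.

Answer: 88 63 43 89 43

Derivation:
Op 1: conn=43 S1=43 S2=43 S3=66 S4=43 blocked=[]
Op 2: conn=32 S1=32 S2=43 S3=66 S4=43 blocked=[]
Op 3: conn=32 S1=56 S2=43 S3=66 S4=43 blocked=[]
Op 4: conn=32 S1=63 S2=43 S3=66 S4=43 blocked=[]
Op 5: conn=45 S1=63 S2=43 S3=66 S4=43 blocked=[]
Op 6: conn=45 S1=63 S2=43 S3=89 S4=43 blocked=[]
Op 7: conn=68 S1=63 S2=43 S3=89 S4=43 blocked=[]
Op 8: conn=78 S1=63 S2=43 S3=89 S4=43 blocked=[]
Op 9: conn=88 S1=63 S2=43 S3=89 S4=43 blocked=[]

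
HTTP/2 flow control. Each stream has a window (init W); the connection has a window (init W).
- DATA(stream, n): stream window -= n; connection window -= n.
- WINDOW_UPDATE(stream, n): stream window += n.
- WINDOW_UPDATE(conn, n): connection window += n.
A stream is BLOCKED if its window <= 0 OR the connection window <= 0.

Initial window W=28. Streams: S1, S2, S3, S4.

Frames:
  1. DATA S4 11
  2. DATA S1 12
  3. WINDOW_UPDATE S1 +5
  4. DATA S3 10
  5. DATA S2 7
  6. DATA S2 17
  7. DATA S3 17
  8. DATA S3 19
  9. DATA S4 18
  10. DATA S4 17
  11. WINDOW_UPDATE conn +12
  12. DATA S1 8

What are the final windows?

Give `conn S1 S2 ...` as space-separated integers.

Answer: -96 13 4 -18 -18

Derivation:
Op 1: conn=17 S1=28 S2=28 S3=28 S4=17 blocked=[]
Op 2: conn=5 S1=16 S2=28 S3=28 S4=17 blocked=[]
Op 3: conn=5 S1=21 S2=28 S3=28 S4=17 blocked=[]
Op 4: conn=-5 S1=21 S2=28 S3=18 S4=17 blocked=[1, 2, 3, 4]
Op 5: conn=-12 S1=21 S2=21 S3=18 S4=17 blocked=[1, 2, 3, 4]
Op 6: conn=-29 S1=21 S2=4 S3=18 S4=17 blocked=[1, 2, 3, 4]
Op 7: conn=-46 S1=21 S2=4 S3=1 S4=17 blocked=[1, 2, 3, 4]
Op 8: conn=-65 S1=21 S2=4 S3=-18 S4=17 blocked=[1, 2, 3, 4]
Op 9: conn=-83 S1=21 S2=4 S3=-18 S4=-1 blocked=[1, 2, 3, 4]
Op 10: conn=-100 S1=21 S2=4 S3=-18 S4=-18 blocked=[1, 2, 3, 4]
Op 11: conn=-88 S1=21 S2=4 S3=-18 S4=-18 blocked=[1, 2, 3, 4]
Op 12: conn=-96 S1=13 S2=4 S3=-18 S4=-18 blocked=[1, 2, 3, 4]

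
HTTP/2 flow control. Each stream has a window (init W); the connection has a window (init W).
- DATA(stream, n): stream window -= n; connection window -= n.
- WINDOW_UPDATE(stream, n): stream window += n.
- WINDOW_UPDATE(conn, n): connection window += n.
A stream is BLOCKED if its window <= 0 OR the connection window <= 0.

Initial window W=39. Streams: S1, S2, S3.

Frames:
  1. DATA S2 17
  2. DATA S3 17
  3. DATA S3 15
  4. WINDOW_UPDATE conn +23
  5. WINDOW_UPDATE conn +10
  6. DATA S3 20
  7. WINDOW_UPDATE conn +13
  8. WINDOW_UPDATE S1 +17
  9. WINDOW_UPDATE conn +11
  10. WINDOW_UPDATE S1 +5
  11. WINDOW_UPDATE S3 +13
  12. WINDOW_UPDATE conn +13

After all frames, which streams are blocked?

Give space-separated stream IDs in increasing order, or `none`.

Op 1: conn=22 S1=39 S2=22 S3=39 blocked=[]
Op 2: conn=5 S1=39 S2=22 S3=22 blocked=[]
Op 3: conn=-10 S1=39 S2=22 S3=7 blocked=[1, 2, 3]
Op 4: conn=13 S1=39 S2=22 S3=7 blocked=[]
Op 5: conn=23 S1=39 S2=22 S3=7 blocked=[]
Op 6: conn=3 S1=39 S2=22 S3=-13 blocked=[3]
Op 7: conn=16 S1=39 S2=22 S3=-13 blocked=[3]
Op 8: conn=16 S1=56 S2=22 S3=-13 blocked=[3]
Op 9: conn=27 S1=56 S2=22 S3=-13 blocked=[3]
Op 10: conn=27 S1=61 S2=22 S3=-13 blocked=[3]
Op 11: conn=27 S1=61 S2=22 S3=0 blocked=[3]
Op 12: conn=40 S1=61 S2=22 S3=0 blocked=[3]

Answer: S3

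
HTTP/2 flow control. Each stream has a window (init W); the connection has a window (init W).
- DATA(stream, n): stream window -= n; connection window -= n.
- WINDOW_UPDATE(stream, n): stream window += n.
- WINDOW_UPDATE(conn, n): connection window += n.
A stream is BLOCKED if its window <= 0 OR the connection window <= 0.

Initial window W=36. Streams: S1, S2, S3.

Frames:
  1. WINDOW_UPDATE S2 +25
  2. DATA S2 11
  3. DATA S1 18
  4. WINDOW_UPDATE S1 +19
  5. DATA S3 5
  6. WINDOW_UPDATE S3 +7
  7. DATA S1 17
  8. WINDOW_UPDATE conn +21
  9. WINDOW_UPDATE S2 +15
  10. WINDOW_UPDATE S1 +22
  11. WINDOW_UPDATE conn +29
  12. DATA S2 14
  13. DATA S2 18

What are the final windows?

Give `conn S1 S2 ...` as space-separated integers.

Op 1: conn=36 S1=36 S2=61 S3=36 blocked=[]
Op 2: conn=25 S1=36 S2=50 S3=36 blocked=[]
Op 3: conn=7 S1=18 S2=50 S3=36 blocked=[]
Op 4: conn=7 S1=37 S2=50 S3=36 blocked=[]
Op 5: conn=2 S1=37 S2=50 S3=31 blocked=[]
Op 6: conn=2 S1=37 S2=50 S3=38 blocked=[]
Op 7: conn=-15 S1=20 S2=50 S3=38 blocked=[1, 2, 3]
Op 8: conn=6 S1=20 S2=50 S3=38 blocked=[]
Op 9: conn=6 S1=20 S2=65 S3=38 blocked=[]
Op 10: conn=6 S1=42 S2=65 S3=38 blocked=[]
Op 11: conn=35 S1=42 S2=65 S3=38 blocked=[]
Op 12: conn=21 S1=42 S2=51 S3=38 blocked=[]
Op 13: conn=3 S1=42 S2=33 S3=38 blocked=[]

Answer: 3 42 33 38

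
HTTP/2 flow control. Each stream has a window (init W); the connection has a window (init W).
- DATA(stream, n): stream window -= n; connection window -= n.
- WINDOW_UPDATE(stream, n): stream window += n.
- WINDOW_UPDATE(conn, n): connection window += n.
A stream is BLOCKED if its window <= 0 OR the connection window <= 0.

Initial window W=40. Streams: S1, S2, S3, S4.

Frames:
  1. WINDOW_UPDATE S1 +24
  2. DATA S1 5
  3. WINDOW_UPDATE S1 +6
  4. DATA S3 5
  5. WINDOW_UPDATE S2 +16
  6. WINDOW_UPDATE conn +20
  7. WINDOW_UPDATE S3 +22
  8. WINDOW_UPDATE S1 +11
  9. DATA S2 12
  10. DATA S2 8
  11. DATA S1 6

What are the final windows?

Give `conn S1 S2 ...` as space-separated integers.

Answer: 24 70 36 57 40

Derivation:
Op 1: conn=40 S1=64 S2=40 S3=40 S4=40 blocked=[]
Op 2: conn=35 S1=59 S2=40 S3=40 S4=40 blocked=[]
Op 3: conn=35 S1=65 S2=40 S3=40 S4=40 blocked=[]
Op 4: conn=30 S1=65 S2=40 S3=35 S4=40 blocked=[]
Op 5: conn=30 S1=65 S2=56 S3=35 S4=40 blocked=[]
Op 6: conn=50 S1=65 S2=56 S3=35 S4=40 blocked=[]
Op 7: conn=50 S1=65 S2=56 S3=57 S4=40 blocked=[]
Op 8: conn=50 S1=76 S2=56 S3=57 S4=40 blocked=[]
Op 9: conn=38 S1=76 S2=44 S3=57 S4=40 blocked=[]
Op 10: conn=30 S1=76 S2=36 S3=57 S4=40 blocked=[]
Op 11: conn=24 S1=70 S2=36 S3=57 S4=40 blocked=[]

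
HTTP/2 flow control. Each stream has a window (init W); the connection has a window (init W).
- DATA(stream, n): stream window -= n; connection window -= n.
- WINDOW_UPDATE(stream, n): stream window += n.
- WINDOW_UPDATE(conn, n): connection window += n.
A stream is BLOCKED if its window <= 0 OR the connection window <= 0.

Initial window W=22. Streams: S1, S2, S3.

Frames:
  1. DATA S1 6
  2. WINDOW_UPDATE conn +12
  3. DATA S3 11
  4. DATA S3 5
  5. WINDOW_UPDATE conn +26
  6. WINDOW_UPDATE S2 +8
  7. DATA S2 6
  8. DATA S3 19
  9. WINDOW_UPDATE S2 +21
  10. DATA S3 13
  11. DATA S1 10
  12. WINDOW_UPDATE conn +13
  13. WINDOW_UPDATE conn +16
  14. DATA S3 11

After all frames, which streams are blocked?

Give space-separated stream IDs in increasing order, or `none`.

Answer: S3

Derivation:
Op 1: conn=16 S1=16 S2=22 S3=22 blocked=[]
Op 2: conn=28 S1=16 S2=22 S3=22 blocked=[]
Op 3: conn=17 S1=16 S2=22 S3=11 blocked=[]
Op 4: conn=12 S1=16 S2=22 S3=6 blocked=[]
Op 5: conn=38 S1=16 S2=22 S3=6 blocked=[]
Op 6: conn=38 S1=16 S2=30 S3=6 blocked=[]
Op 7: conn=32 S1=16 S2=24 S3=6 blocked=[]
Op 8: conn=13 S1=16 S2=24 S3=-13 blocked=[3]
Op 9: conn=13 S1=16 S2=45 S3=-13 blocked=[3]
Op 10: conn=0 S1=16 S2=45 S3=-26 blocked=[1, 2, 3]
Op 11: conn=-10 S1=6 S2=45 S3=-26 blocked=[1, 2, 3]
Op 12: conn=3 S1=6 S2=45 S3=-26 blocked=[3]
Op 13: conn=19 S1=6 S2=45 S3=-26 blocked=[3]
Op 14: conn=8 S1=6 S2=45 S3=-37 blocked=[3]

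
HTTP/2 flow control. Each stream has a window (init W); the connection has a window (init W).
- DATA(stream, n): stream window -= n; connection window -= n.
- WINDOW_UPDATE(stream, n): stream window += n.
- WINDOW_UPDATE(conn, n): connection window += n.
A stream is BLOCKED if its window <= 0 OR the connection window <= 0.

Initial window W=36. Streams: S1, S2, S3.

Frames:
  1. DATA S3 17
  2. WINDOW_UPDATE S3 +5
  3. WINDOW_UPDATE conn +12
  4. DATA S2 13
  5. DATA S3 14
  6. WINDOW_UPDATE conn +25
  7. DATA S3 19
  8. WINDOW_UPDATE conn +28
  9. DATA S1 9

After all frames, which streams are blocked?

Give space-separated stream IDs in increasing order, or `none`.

Answer: S3

Derivation:
Op 1: conn=19 S1=36 S2=36 S3=19 blocked=[]
Op 2: conn=19 S1=36 S2=36 S3=24 blocked=[]
Op 3: conn=31 S1=36 S2=36 S3=24 blocked=[]
Op 4: conn=18 S1=36 S2=23 S3=24 blocked=[]
Op 5: conn=4 S1=36 S2=23 S3=10 blocked=[]
Op 6: conn=29 S1=36 S2=23 S3=10 blocked=[]
Op 7: conn=10 S1=36 S2=23 S3=-9 blocked=[3]
Op 8: conn=38 S1=36 S2=23 S3=-9 blocked=[3]
Op 9: conn=29 S1=27 S2=23 S3=-9 blocked=[3]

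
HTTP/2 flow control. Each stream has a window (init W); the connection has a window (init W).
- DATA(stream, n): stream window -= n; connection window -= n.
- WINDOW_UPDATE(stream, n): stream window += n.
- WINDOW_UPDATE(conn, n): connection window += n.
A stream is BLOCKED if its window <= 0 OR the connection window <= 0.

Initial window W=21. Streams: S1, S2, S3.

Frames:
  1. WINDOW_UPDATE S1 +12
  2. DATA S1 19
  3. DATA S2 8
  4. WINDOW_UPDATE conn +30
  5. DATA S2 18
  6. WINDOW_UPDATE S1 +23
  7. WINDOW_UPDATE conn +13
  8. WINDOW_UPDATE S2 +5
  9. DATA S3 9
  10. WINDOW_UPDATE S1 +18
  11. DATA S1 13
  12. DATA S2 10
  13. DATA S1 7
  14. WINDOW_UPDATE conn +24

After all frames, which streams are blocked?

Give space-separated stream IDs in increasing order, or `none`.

Answer: S2

Derivation:
Op 1: conn=21 S1=33 S2=21 S3=21 blocked=[]
Op 2: conn=2 S1=14 S2=21 S3=21 blocked=[]
Op 3: conn=-6 S1=14 S2=13 S3=21 blocked=[1, 2, 3]
Op 4: conn=24 S1=14 S2=13 S3=21 blocked=[]
Op 5: conn=6 S1=14 S2=-5 S3=21 blocked=[2]
Op 6: conn=6 S1=37 S2=-5 S3=21 blocked=[2]
Op 7: conn=19 S1=37 S2=-5 S3=21 blocked=[2]
Op 8: conn=19 S1=37 S2=0 S3=21 blocked=[2]
Op 9: conn=10 S1=37 S2=0 S3=12 blocked=[2]
Op 10: conn=10 S1=55 S2=0 S3=12 blocked=[2]
Op 11: conn=-3 S1=42 S2=0 S3=12 blocked=[1, 2, 3]
Op 12: conn=-13 S1=42 S2=-10 S3=12 blocked=[1, 2, 3]
Op 13: conn=-20 S1=35 S2=-10 S3=12 blocked=[1, 2, 3]
Op 14: conn=4 S1=35 S2=-10 S3=12 blocked=[2]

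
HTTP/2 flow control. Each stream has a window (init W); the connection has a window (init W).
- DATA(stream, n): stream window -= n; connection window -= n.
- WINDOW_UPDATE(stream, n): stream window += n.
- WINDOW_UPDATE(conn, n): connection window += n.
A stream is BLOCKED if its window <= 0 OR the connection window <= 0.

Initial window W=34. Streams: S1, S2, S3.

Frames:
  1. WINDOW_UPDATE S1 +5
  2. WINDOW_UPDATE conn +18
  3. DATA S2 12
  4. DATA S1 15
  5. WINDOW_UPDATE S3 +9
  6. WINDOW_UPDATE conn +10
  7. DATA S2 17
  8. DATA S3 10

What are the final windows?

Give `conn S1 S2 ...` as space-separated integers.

Op 1: conn=34 S1=39 S2=34 S3=34 blocked=[]
Op 2: conn=52 S1=39 S2=34 S3=34 blocked=[]
Op 3: conn=40 S1=39 S2=22 S3=34 blocked=[]
Op 4: conn=25 S1=24 S2=22 S3=34 blocked=[]
Op 5: conn=25 S1=24 S2=22 S3=43 blocked=[]
Op 6: conn=35 S1=24 S2=22 S3=43 blocked=[]
Op 7: conn=18 S1=24 S2=5 S3=43 blocked=[]
Op 8: conn=8 S1=24 S2=5 S3=33 blocked=[]

Answer: 8 24 5 33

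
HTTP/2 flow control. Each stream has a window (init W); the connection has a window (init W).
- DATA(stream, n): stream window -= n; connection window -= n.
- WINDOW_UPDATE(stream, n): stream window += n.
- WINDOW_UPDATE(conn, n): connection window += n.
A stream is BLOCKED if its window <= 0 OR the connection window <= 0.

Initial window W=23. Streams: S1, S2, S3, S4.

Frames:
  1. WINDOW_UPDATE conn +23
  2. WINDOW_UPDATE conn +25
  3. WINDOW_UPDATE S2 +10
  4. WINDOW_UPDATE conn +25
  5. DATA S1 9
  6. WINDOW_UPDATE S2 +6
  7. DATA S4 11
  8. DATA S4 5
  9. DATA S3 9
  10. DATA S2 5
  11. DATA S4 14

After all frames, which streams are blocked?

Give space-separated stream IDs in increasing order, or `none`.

Op 1: conn=46 S1=23 S2=23 S3=23 S4=23 blocked=[]
Op 2: conn=71 S1=23 S2=23 S3=23 S4=23 blocked=[]
Op 3: conn=71 S1=23 S2=33 S3=23 S4=23 blocked=[]
Op 4: conn=96 S1=23 S2=33 S3=23 S4=23 blocked=[]
Op 5: conn=87 S1=14 S2=33 S3=23 S4=23 blocked=[]
Op 6: conn=87 S1=14 S2=39 S3=23 S4=23 blocked=[]
Op 7: conn=76 S1=14 S2=39 S3=23 S4=12 blocked=[]
Op 8: conn=71 S1=14 S2=39 S3=23 S4=7 blocked=[]
Op 9: conn=62 S1=14 S2=39 S3=14 S4=7 blocked=[]
Op 10: conn=57 S1=14 S2=34 S3=14 S4=7 blocked=[]
Op 11: conn=43 S1=14 S2=34 S3=14 S4=-7 blocked=[4]

Answer: S4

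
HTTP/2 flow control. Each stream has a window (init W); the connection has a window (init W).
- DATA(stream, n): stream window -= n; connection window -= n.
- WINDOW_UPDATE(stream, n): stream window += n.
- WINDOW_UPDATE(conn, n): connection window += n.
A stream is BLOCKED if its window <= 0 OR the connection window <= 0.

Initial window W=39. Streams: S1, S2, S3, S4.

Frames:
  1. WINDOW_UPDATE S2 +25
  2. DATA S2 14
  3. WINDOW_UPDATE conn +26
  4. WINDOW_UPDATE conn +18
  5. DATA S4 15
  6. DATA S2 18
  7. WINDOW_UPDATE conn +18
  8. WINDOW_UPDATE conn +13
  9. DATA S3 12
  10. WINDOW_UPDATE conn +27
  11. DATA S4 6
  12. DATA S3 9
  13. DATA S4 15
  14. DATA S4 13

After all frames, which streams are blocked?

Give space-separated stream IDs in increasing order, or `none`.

Op 1: conn=39 S1=39 S2=64 S3=39 S4=39 blocked=[]
Op 2: conn=25 S1=39 S2=50 S3=39 S4=39 blocked=[]
Op 3: conn=51 S1=39 S2=50 S3=39 S4=39 blocked=[]
Op 4: conn=69 S1=39 S2=50 S3=39 S4=39 blocked=[]
Op 5: conn=54 S1=39 S2=50 S3=39 S4=24 blocked=[]
Op 6: conn=36 S1=39 S2=32 S3=39 S4=24 blocked=[]
Op 7: conn=54 S1=39 S2=32 S3=39 S4=24 blocked=[]
Op 8: conn=67 S1=39 S2=32 S3=39 S4=24 blocked=[]
Op 9: conn=55 S1=39 S2=32 S3=27 S4=24 blocked=[]
Op 10: conn=82 S1=39 S2=32 S3=27 S4=24 blocked=[]
Op 11: conn=76 S1=39 S2=32 S3=27 S4=18 blocked=[]
Op 12: conn=67 S1=39 S2=32 S3=18 S4=18 blocked=[]
Op 13: conn=52 S1=39 S2=32 S3=18 S4=3 blocked=[]
Op 14: conn=39 S1=39 S2=32 S3=18 S4=-10 blocked=[4]

Answer: S4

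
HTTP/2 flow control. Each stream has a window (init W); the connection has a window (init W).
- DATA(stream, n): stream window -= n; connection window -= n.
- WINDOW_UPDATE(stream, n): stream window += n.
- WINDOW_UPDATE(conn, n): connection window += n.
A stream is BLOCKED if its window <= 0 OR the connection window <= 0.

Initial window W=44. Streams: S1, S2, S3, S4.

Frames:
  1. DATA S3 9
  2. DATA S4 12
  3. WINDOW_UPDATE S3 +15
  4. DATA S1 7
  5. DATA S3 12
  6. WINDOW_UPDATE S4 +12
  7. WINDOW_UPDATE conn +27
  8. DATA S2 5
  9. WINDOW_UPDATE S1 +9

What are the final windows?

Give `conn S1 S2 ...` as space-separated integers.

Answer: 26 46 39 38 44

Derivation:
Op 1: conn=35 S1=44 S2=44 S3=35 S4=44 blocked=[]
Op 2: conn=23 S1=44 S2=44 S3=35 S4=32 blocked=[]
Op 3: conn=23 S1=44 S2=44 S3=50 S4=32 blocked=[]
Op 4: conn=16 S1=37 S2=44 S3=50 S4=32 blocked=[]
Op 5: conn=4 S1=37 S2=44 S3=38 S4=32 blocked=[]
Op 6: conn=4 S1=37 S2=44 S3=38 S4=44 blocked=[]
Op 7: conn=31 S1=37 S2=44 S3=38 S4=44 blocked=[]
Op 8: conn=26 S1=37 S2=39 S3=38 S4=44 blocked=[]
Op 9: conn=26 S1=46 S2=39 S3=38 S4=44 blocked=[]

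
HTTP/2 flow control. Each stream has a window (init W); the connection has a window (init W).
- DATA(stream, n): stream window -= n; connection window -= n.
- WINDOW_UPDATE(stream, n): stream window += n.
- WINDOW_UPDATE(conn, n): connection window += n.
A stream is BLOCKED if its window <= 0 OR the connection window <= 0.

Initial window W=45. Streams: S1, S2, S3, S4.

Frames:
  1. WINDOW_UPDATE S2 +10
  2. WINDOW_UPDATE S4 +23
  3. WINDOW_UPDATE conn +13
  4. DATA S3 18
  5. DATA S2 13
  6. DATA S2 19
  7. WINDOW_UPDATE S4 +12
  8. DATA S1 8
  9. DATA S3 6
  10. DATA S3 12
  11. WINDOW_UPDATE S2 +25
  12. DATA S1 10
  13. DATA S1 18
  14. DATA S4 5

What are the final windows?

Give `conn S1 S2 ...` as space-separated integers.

Answer: -51 9 48 9 75

Derivation:
Op 1: conn=45 S1=45 S2=55 S3=45 S4=45 blocked=[]
Op 2: conn=45 S1=45 S2=55 S3=45 S4=68 blocked=[]
Op 3: conn=58 S1=45 S2=55 S3=45 S4=68 blocked=[]
Op 4: conn=40 S1=45 S2=55 S3=27 S4=68 blocked=[]
Op 5: conn=27 S1=45 S2=42 S3=27 S4=68 blocked=[]
Op 6: conn=8 S1=45 S2=23 S3=27 S4=68 blocked=[]
Op 7: conn=8 S1=45 S2=23 S3=27 S4=80 blocked=[]
Op 8: conn=0 S1=37 S2=23 S3=27 S4=80 blocked=[1, 2, 3, 4]
Op 9: conn=-6 S1=37 S2=23 S3=21 S4=80 blocked=[1, 2, 3, 4]
Op 10: conn=-18 S1=37 S2=23 S3=9 S4=80 blocked=[1, 2, 3, 4]
Op 11: conn=-18 S1=37 S2=48 S3=9 S4=80 blocked=[1, 2, 3, 4]
Op 12: conn=-28 S1=27 S2=48 S3=9 S4=80 blocked=[1, 2, 3, 4]
Op 13: conn=-46 S1=9 S2=48 S3=9 S4=80 blocked=[1, 2, 3, 4]
Op 14: conn=-51 S1=9 S2=48 S3=9 S4=75 blocked=[1, 2, 3, 4]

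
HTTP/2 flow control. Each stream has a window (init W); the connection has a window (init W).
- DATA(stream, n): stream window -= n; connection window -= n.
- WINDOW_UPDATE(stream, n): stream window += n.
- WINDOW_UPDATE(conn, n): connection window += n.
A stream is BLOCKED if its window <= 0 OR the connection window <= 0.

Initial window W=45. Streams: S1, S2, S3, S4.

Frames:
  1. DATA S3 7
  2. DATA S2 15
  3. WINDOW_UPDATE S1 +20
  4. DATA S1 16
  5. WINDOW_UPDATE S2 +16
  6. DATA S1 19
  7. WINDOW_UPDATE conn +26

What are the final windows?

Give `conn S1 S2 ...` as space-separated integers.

Answer: 14 30 46 38 45

Derivation:
Op 1: conn=38 S1=45 S2=45 S3=38 S4=45 blocked=[]
Op 2: conn=23 S1=45 S2=30 S3=38 S4=45 blocked=[]
Op 3: conn=23 S1=65 S2=30 S3=38 S4=45 blocked=[]
Op 4: conn=7 S1=49 S2=30 S3=38 S4=45 blocked=[]
Op 5: conn=7 S1=49 S2=46 S3=38 S4=45 blocked=[]
Op 6: conn=-12 S1=30 S2=46 S3=38 S4=45 blocked=[1, 2, 3, 4]
Op 7: conn=14 S1=30 S2=46 S3=38 S4=45 blocked=[]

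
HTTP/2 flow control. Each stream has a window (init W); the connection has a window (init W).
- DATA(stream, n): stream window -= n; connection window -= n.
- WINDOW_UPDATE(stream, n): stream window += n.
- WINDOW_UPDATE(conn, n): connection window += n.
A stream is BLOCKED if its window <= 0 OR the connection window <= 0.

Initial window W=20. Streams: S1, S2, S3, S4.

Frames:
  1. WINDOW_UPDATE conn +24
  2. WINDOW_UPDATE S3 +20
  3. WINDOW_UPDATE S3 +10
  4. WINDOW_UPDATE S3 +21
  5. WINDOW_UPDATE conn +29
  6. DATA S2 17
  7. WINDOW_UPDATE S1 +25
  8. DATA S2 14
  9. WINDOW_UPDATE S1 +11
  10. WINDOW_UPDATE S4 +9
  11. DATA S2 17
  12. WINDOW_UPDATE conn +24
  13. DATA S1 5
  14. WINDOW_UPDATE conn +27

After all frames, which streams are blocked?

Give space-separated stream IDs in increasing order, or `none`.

Answer: S2

Derivation:
Op 1: conn=44 S1=20 S2=20 S3=20 S4=20 blocked=[]
Op 2: conn=44 S1=20 S2=20 S3=40 S4=20 blocked=[]
Op 3: conn=44 S1=20 S2=20 S3=50 S4=20 blocked=[]
Op 4: conn=44 S1=20 S2=20 S3=71 S4=20 blocked=[]
Op 5: conn=73 S1=20 S2=20 S3=71 S4=20 blocked=[]
Op 6: conn=56 S1=20 S2=3 S3=71 S4=20 blocked=[]
Op 7: conn=56 S1=45 S2=3 S3=71 S4=20 blocked=[]
Op 8: conn=42 S1=45 S2=-11 S3=71 S4=20 blocked=[2]
Op 9: conn=42 S1=56 S2=-11 S3=71 S4=20 blocked=[2]
Op 10: conn=42 S1=56 S2=-11 S3=71 S4=29 blocked=[2]
Op 11: conn=25 S1=56 S2=-28 S3=71 S4=29 blocked=[2]
Op 12: conn=49 S1=56 S2=-28 S3=71 S4=29 blocked=[2]
Op 13: conn=44 S1=51 S2=-28 S3=71 S4=29 blocked=[2]
Op 14: conn=71 S1=51 S2=-28 S3=71 S4=29 blocked=[2]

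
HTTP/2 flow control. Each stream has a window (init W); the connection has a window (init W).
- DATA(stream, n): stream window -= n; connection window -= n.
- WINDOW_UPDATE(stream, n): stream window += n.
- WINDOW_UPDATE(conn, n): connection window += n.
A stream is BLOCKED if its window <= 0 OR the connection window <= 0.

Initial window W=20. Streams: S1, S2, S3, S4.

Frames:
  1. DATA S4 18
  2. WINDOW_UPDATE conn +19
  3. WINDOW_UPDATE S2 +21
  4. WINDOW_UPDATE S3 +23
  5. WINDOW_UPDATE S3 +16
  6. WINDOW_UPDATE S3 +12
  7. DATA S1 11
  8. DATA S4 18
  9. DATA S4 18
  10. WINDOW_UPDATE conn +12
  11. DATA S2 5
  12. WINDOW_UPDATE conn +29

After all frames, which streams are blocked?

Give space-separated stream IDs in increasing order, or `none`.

Op 1: conn=2 S1=20 S2=20 S3=20 S4=2 blocked=[]
Op 2: conn=21 S1=20 S2=20 S3=20 S4=2 blocked=[]
Op 3: conn=21 S1=20 S2=41 S3=20 S4=2 blocked=[]
Op 4: conn=21 S1=20 S2=41 S3=43 S4=2 blocked=[]
Op 5: conn=21 S1=20 S2=41 S3=59 S4=2 blocked=[]
Op 6: conn=21 S1=20 S2=41 S3=71 S4=2 blocked=[]
Op 7: conn=10 S1=9 S2=41 S3=71 S4=2 blocked=[]
Op 8: conn=-8 S1=9 S2=41 S3=71 S4=-16 blocked=[1, 2, 3, 4]
Op 9: conn=-26 S1=9 S2=41 S3=71 S4=-34 blocked=[1, 2, 3, 4]
Op 10: conn=-14 S1=9 S2=41 S3=71 S4=-34 blocked=[1, 2, 3, 4]
Op 11: conn=-19 S1=9 S2=36 S3=71 S4=-34 blocked=[1, 2, 3, 4]
Op 12: conn=10 S1=9 S2=36 S3=71 S4=-34 blocked=[4]

Answer: S4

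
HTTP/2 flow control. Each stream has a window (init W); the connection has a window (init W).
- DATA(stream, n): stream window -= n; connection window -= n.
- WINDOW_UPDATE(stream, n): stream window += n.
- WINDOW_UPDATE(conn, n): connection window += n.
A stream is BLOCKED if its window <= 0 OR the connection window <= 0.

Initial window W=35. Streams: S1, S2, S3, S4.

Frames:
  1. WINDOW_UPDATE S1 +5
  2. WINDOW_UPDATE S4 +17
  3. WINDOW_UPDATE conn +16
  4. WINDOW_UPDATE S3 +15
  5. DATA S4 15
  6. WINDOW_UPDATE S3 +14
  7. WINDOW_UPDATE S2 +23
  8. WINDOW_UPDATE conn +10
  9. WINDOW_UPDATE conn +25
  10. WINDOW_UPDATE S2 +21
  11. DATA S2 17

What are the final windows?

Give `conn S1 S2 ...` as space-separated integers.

Answer: 54 40 62 64 37

Derivation:
Op 1: conn=35 S1=40 S2=35 S3=35 S4=35 blocked=[]
Op 2: conn=35 S1=40 S2=35 S3=35 S4=52 blocked=[]
Op 3: conn=51 S1=40 S2=35 S3=35 S4=52 blocked=[]
Op 4: conn=51 S1=40 S2=35 S3=50 S4=52 blocked=[]
Op 5: conn=36 S1=40 S2=35 S3=50 S4=37 blocked=[]
Op 6: conn=36 S1=40 S2=35 S3=64 S4=37 blocked=[]
Op 7: conn=36 S1=40 S2=58 S3=64 S4=37 blocked=[]
Op 8: conn=46 S1=40 S2=58 S3=64 S4=37 blocked=[]
Op 9: conn=71 S1=40 S2=58 S3=64 S4=37 blocked=[]
Op 10: conn=71 S1=40 S2=79 S3=64 S4=37 blocked=[]
Op 11: conn=54 S1=40 S2=62 S3=64 S4=37 blocked=[]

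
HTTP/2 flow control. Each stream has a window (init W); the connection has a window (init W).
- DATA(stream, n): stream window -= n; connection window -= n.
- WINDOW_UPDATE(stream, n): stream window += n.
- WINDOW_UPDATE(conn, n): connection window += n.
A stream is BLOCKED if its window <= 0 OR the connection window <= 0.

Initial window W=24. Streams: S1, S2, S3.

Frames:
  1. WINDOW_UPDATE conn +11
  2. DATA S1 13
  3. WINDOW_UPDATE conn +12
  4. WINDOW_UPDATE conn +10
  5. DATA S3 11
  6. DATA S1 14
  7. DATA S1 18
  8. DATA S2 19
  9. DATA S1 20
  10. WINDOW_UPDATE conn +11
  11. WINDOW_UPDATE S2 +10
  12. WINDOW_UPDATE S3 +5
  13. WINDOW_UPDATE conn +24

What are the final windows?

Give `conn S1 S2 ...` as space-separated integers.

Op 1: conn=35 S1=24 S2=24 S3=24 blocked=[]
Op 2: conn=22 S1=11 S2=24 S3=24 blocked=[]
Op 3: conn=34 S1=11 S2=24 S3=24 blocked=[]
Op 4: conn=44 S1=11 S2=24 S3=24 blocked=[]
Op 5: conn=33 S1=11 S2=24 S3=13 blocked=[]
Op 6: conn=19 S1=-3 S2=24 S3=13 blocked=[1]
Op 7: conn=1 S1=-21 S2=24 S3=13 blocked=[1]
Op 8: conn=-18 S1=-21 S2=5 S3=13 blocked=[1, 2, 3]
Op 9: conn=-38 S1=-41 S2=5 S3=13 blocked=[1, 2, 3]
Op 10: conn=-27 S1=-41 S2=5 S3=13 blocked=[1, 2, 3]
Op 11: conn=-27 S1=-41 S2=15 S3=13 blocked=[1, 2, 3]
Op 12: conn=-27 S1=-41 S2=15 S3=18 blocked=[1, 2, 3]
Op 13: conn=-3 S1=-41 S2=15 S3=18 blocked=[1, 2, 3]

Answer: -3 -41 15 18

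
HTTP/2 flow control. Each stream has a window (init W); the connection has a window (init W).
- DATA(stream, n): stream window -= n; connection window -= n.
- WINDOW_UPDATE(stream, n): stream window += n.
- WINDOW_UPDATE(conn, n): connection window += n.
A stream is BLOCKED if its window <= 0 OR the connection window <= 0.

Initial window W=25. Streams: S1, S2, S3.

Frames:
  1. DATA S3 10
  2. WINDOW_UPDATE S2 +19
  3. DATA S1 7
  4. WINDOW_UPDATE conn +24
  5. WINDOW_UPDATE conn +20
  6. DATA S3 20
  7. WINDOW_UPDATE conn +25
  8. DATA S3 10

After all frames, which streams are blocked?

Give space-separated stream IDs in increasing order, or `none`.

Answer: S3

Derivation:
Op 1: conn=15 S1=25 S2=25 S3=15 blocked=[]
Op 2: conn=15 S1=25 S2=44 S3=15 blocked=[]
Op 3: conn=8 S1=18 S2=44 S3=15 blocked=[]
Op 4: conn=32 S1=18 S2=44 S3=15 blocked=[]
Op 5: conn=52 S1=18 S2=44 S3=15 blocked=[]
Op 6: conn=32 S1=18 S2=44 S3=-5 blocked=[3]
Op 7: conn=57 S1=18 S2=44 S3=-5 blocked=[3]
Op 8: conn=47 S1=18 S2=44 S3=-15 blocked=[3]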